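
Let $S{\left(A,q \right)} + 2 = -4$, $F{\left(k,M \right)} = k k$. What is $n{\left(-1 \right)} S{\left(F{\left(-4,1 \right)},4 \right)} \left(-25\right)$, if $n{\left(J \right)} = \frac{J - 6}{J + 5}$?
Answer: $- \frac{525}{2} \approx -262.5$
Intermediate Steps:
$F{\left(k,M \right)} = k^{2}$
$S{\left(A,q \right)} = -6$ ($S{\left(A,q \right)} = -2 - 4 = -6$)
$n{\left(J \right)} = \frac{-6 + J}{5 + J}$
$n{\left(-1 \right)} S{\left(F{\left(-4,1 \right)},4 \right)} \left(-25\right) = \frac{-6 - 1}{5 - 1} \left(-6\right) \left(-25\right) = \frac{1}{4} \left(-7\right) \left(-6\right) \left(-25\right) = \left(- \frac{7}{4}\right) \left(-6\right) \left(-25\right) = \frac{21}{2} \left(-25\right) = - \frac{525}{2}$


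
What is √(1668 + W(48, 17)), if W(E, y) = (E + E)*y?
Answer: 10*√33 ≈ 57.446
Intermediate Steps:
W(E, y) = 2*E*y (W(E, y) = (2*E)*y = 2*E*y)
√(1668 + W(48, 17)) = √(1668 + 2*48*17) = √(1668 + 1632) = √3300 = 10*√33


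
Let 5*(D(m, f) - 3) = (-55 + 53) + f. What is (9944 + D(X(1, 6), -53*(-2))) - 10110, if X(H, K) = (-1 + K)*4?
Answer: -711/5 ≈ -142.20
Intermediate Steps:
X(H, K) = -4 + 4*K
D(m, f) = 13/5 + f/5 (D(m, f) = 3 + ((-55 + 53) + f)/5 = 3 + (-2 + f)/5 = 3 + (-2/5 + f/5) = 13/5 + f/5)
(9944 + D(X(1, 6), -53*(-2))) - 10110 = (9944 + (13/5 + (-53*(-2))/5)) - 10110 = (9944 + (13/5 + (1/5)*106)) - 10110 = (9944 + (13/5 + 106/5)) - 10110 = (9944 + 119/5) - 10110 = 49839/5 - 10110 = -711/5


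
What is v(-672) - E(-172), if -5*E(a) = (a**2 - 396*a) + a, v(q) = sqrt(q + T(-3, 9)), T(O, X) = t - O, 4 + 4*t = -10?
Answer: 97524/5 + I*sqrt(2690)/2 ≈ 19505.0 + 25.933*I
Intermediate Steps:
t = -7/2 (t = -1 + (1/4)*(-10) = -1 - 5/2 = -7/2 ≈ -3.5000)
T(O, X) = -7/2 - O
v(q) = sqrt(-1/2 + q) (v(q) = sqrt(q + (-7/2 - 1*(-3))) = sqrt(q + (-7/2 + 3)) = sqrt(q - 1/2) = sqrt(-1/2 + q))
E(a) = 79*a - a**2/5 (E(a) = -((a**2 - 396*a) + a)/5 = -(a**2 - 395*a)/5 = 79*a - a**2/5)
v(-672) - E(-172) = sqrt(-2 + 4*(-672))/2 - (-172)*(395 - 1*(-172))/5 = sqrt(-2 - 2688)/2 - (-172)*(395 + 172)/5 = sqrt(-2690)/2 - (-172)*567/5 = (I*sqrt(2690))/2 - 1*(-97524/5) = I*sqrt(2690)/2 + 97524/5 = 97524/5 + I*sqrt(2690)/2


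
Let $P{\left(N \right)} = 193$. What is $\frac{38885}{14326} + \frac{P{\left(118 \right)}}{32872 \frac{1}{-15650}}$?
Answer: $- \frac{10498184745}{117731068} \approx -89.171$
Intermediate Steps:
$\frac{38885}{14326} + \frac{P{\left(118 \right)}}{32872 \frac{1}{-15650}} = \frac{38885}{14326} + \frac{193}{32872 \frac{1}{-15650}} = 38885 \cdot \frac{1}{14326} + \frac{193}{32872 \left(- \frac{1}{15650}\right)} = \frac{38885}{14326} + \frac{193}{- \frac{16436}{7825}} = \frac{38885}{14326} + 193 \left(- \frac{7825}{16436}\right) = \frac{38885}{14326} - \frac{1510225}{16436} = - \frac{10498184745}{117731068}$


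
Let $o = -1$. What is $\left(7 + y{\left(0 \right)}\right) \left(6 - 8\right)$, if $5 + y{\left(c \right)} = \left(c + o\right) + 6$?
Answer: $-14$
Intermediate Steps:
$y{\left(c \right)} = c$ ($y{\left(c \right)} = -5 + \left(\left(c - 1\right) + 6\right) = -5 + \left(\left(-1 + c\right) + 6\right) = -5 + \left(5 + c\right) = c$)
$\left(7 + y{\left(0 \right)}\right) \left(6 - 8\right) = \left(7 + 0\right) \left(6 - 8\right) = 7 \left(6 - 8\right) = 7 \left(-2\right) = -14$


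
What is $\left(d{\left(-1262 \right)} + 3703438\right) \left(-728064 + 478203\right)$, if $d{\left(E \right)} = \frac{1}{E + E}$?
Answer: $- \frac{2335570078375971}{2524} \approx -9.2534 \cdot 10^{11}$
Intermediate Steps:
$d{\left(E \right)} = \frac{1}{2 E}$
$\left(d{\left(-1262 \right)} + 3703438\right) \left(-728064 + 478203\right) = \left(\frac{1}{2 \left(-1262\right)} + 3703438\right) \left(-728064 + 478203\right) = \left(\frac{1}{2} \left(- \frac{1}{1262}\right) + 3703438\right) \left(-249861\right) = \left(- \frac{1}{2524} + 3703438\right) \left(-249861\right) = \frac{9347477511}{2524} \left(-249861\right) = - \frac{2335570078375971}{2524}$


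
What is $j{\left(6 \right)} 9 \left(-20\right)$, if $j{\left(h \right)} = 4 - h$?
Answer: $360$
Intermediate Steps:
$j{\left(6 \right)} 9 \left(-20\right) = \left(4 - 6\right) 9 \left(-20\right) = \left(-2\right) 9 \left(-20\right) = \left(-18\right) \left(-20\right) = 360$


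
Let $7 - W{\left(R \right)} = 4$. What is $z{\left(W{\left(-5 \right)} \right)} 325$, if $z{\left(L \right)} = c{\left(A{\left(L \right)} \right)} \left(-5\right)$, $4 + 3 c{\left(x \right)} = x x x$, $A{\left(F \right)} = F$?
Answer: $- \frac{37375}{3} \approx -12458.0$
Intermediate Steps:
$W{\left(R \right)} = 3$ ($W{\left(R \right)} = 7 - 4 = 3$)
$c{\left(x \right)} = - \frac{4}{3} + \frac{x^{3}}{3}$ ($c{\left(x \right)} = - \frac{4}{3} + \frac{x x x}{3} = - \frac{4}{3} + \frac{x^{2} x}{3} = - \frac{4}{3} + \frac{x^{3}}{3}$)
$z{\left(L \right)} = \frac{20}{3} - \frac{5 L^{3}}{3}$ ($z{\left(L \right)} = \left(- \frac{4}{3} + \frac{L^{3}}{3}\right) \left(-5\right) = \frac{20}{3} - \frac{5 L^{3}}{3}$)
$z{\left(W{\left(-5 \right)} \right)} 325 = \left(\frac{20}{3} - \frac{5 \cdot 3^{3}}{3}\right) 325 = \left(\frac{20}{3} - 45\right) 325 = \left(- \frac{115}{3}\right) 325 = - \frac{37375}{3}$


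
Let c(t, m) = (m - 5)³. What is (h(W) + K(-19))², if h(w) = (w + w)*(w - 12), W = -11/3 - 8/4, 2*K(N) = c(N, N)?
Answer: 3648884836/81 ≈ 4.5048e+7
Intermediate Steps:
c(t, m) = (-5 + m)³
K(N) = (-5 + N)³/2
W = -17/3 (W = -11*⅓ - 8*¼ = -11/3 - 2 = -17/3 ≈ -5.6667)
h(w) = 2*w*(-12 + w) (h(w) = (2*w)*(-12 + w) = 2*w*(-12 + w))
(h(W) + K(-19))² = (2*(-17/3)*(-12 - 17/3) + (-5 - 19)³/2)² = (2*(-17/3)*(-53/3) + (½)*(-24)³)² = (1802/9 + (½)*(-13824))² = (1802/9 - 6912)² = (-60406/9)² = 3648884836/81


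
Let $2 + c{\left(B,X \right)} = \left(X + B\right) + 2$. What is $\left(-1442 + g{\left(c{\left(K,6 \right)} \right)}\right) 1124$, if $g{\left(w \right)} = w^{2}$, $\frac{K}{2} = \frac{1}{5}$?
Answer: $- \frac{39369224}{25} \approx -1.5748 \cdot 10^{6}$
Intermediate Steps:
$K = \frac{2}{5} \approx 0.4$
$c{\left(B,X \right)} = B + X$ ($c{\left(B,X \right)} = -2 + \left(\left(X + B\right) + 2\right) = -2 + \left(\left(B + X\right) + 2\right) = -2 + \left(2 + B + X\right) = B + X$)
$\left(-1442 + g{\left(c{\left(K,6 \right)} \right)}\right) 1124 = \left(-1442 + \left(\frac{2}{5} + 6\right)^{2}\right) 1124 = \left(-1442 + \left(\frac{32}{5}\right)^{2}\right) 1124 = \left(-1442 + \frac{1024}{25}\right) 1124 = \left(- \frac{35026}{25}\right) 1124 = - \frac{39369224}{25}$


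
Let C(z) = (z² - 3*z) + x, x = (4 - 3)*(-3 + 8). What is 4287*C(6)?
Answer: 98601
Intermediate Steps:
x = 5 (x = 1*5 = 5)
C(z) = 5 + z² - 3*z (C(z) = (z² - 3*z) + 5 = 5 + z² - 3*z)
4287*C(6) = 4287*(5 + 6² - 3*6) = 4287*(5 + 36 - 18) = 4287*23 = 98601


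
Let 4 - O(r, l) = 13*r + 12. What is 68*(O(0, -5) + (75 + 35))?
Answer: 6936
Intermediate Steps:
O(r, l) = -8 - 13*r (O(r, l) = 4 - (13*r + 12) = 4 - (12 + 13*r) = 4 + (-12 - 13*r) = -8 - 13*r)
68*(O(0, -5) + (75 + 35)) = 68*((-8 - 13*0) + (75 + 35)) = 68*((-8 + 0) + 110) = 68*(-8 + 110) = 68*102 = 6936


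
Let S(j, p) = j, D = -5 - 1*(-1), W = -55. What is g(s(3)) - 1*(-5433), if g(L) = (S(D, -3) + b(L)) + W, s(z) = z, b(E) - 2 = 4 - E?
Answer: 5377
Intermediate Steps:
b(E) = 6 - E (b(E) = 2 + (4 - E) = 6 - E)
D = -4 (D = -5 + 1 = -4)
g(L) = -53 - L (g(L) = (-4 + (6 - L)) - 55 = (2 - L) - 55 = -53 - L)
g(s(3)) - 1*(-5433) = (-53 - 1*3) - 1*(-5433) = (-53 - 3) + 5433 = -56 + 5433 = 5377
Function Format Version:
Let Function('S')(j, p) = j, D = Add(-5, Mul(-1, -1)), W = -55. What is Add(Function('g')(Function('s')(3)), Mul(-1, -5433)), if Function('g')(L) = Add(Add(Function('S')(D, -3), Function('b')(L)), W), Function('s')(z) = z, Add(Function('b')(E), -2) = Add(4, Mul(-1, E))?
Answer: 5377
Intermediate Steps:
Function('b')(E) = Add(6, Mul(-1, E)) (Function('b')(E) = Add(2, Add(4, Mul(-1, E))) = Add(6, Mul(-1, E)))
D = -4 (D = Add(-5, 1) = -4)
Function('g')(L) = Add(-53, Mul(-1, L)) (Function('g')(L) = Add(Add(-4, Add(6, Mul(-1, L))), -55) = Add(Add(2, Mul(-1, L)), -55) = Add(-53, Mul(-1, L)))
Add(Function('g')(Function('s')(3)), Mul(-1, -5433)) = Add(Add(-53, Mul(-1, 3)), Mul(-1, -5433)) = Add(Add(-53, -3), 5433) = Add(-56, 5433) = 5377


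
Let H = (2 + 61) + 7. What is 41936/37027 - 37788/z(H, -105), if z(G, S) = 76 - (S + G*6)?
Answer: 1409198980/8849453 ≈ 159.24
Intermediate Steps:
H = 70 (H = 63 + 7 = 70)
z(G, S) = 76 - S - 6*G (z(G, S) = 76 - (S + 6*G) = 76 + (-S - 6*G) = 76 - S - 6*G)
41936/37027 - 37788/z(H, -105) = 41936/37027 - 37788/(76 - 1*(-105) - 6*70) = 41936*(1/37027) - 37788/(76 + 105 - 420) = 41936/37027 - 37788/(-239) = 41936/37027 - 37788*(-1/239) = 41936/37027 + 37788/239 = 1409198980/8849453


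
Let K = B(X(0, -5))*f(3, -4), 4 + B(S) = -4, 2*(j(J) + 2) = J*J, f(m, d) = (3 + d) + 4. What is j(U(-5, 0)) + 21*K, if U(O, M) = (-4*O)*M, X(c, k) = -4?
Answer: -506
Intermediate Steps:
f(m, d) = 7 + d
U(O, M) = -4*M*O
j(J) = -2 + J²/2 (j(J) = -2 + (J*J)/2 = -2 + J²/2)
B(S) = -8 (B(S) = -4 - 4 = -8)
K = -24 (K = -8*(7 - 4) = -8*3 = -24)
j(U(-5, 0)) + 21*K = (-2 + (-4*0*(-5))²/2) + 21*(-24) = (-2 + (½)*0²) - 504 = (-2 + (½)*0) - 504 = (-2 + 0) - 504 = -2 - 504 = -506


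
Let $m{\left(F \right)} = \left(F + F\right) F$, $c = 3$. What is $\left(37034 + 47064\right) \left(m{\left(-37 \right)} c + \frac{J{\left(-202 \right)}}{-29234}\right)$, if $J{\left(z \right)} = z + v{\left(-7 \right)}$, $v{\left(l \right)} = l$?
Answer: $\frac{10097154255965}{14617} \approx 6.9078 \cdot 10^{8}$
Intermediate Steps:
$m{\left(F \right)} = 2 F^{2}$ ($m{\left(F \right)} = 2 F F = 2 F^{2}$)
$J{\left(z \right)} = -7 + z$ ($J{\left(z \right)} = z - 7 = -7 + z$)
$\left(37034 + 47064\right) \left(m{\left(-37 \right)} c + \frac{J{\left(-202 \right)}}{-29234}\right) = \left(37034 + 47064\right) \left(2 \left(-37\right)^{2} \cdot 3 + \frac{-7 - 202}{-29234}\right) = 84098 \left(2 \cdot 1369 \cdot 3 - - \frac{209}{29234}\right) = 84098 \left(2738 \cdot 3 + \frac{209}{29234}\right) = 84098 \left(8214 + \frac{209}{29234}\right) = 84098 \cdot \frac{240128285}{29234} = \frac{10097154255965}{14617}$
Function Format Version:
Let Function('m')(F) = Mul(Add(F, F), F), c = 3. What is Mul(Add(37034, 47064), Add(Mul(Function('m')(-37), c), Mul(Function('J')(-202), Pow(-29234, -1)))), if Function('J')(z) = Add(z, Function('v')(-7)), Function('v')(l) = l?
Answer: Rational(10097154255965, 14617) ≈ 6.9078e+8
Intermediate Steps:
Function('m')(F) = Mul(2, Pow(F, 2)) (Function('m')(F) = Mul(Mul(2, F), F) = Mul(2, Pow(F, 2)))
Function('J')(z) = Add(-7, z) (Function('J')(z) = Add(z, -7) = Add(-7, z))
Mul(Add(37034, 47064), Add(Mul(Function('m')(-37), c), Mul(Function('J')(-202), Pow(-29234, -1)))) = Mul(Add(37034, 47064), Add(Mul(Mul(2, Pow(-37, 2)), 3), Mul(Add(-7, -202), Pow(-29234, -1)))) = Mul(84098, Add(Mul(Mul(2, 1369), 3), Mul(-209, Rational(-1, 29234)))) = Mul(84098, Add(Mul(2738, 3), Rational(209, 29234))) = Mul(84098, Add(8214, Rational(209, 29234))) = Mul(84098, Rational(240128285, 29234)) = Rational(10097154255965, 14617)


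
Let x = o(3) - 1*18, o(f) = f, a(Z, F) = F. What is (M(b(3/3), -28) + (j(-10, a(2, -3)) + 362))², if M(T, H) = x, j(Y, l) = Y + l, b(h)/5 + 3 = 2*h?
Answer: 111556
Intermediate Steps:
b(h) = -15 + 10*h (b(h) = -15 + 5*(2*h) = -15 + 10*h)
x = -15 (x = 3 - 1*18 = 3 - 18 = -15)
M(T, H) = -15
(M(b(3/3), -28) + (j(-10, a(2, -3)) + 362))² = (-15 + ((-10 - 3) + 362))² = (-15 + (-13 + 362))² = (-15 + 349)² = 334² = 111556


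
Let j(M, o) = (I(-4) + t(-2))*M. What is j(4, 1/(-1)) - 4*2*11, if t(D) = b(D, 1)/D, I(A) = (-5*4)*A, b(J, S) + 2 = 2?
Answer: 232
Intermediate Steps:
b(J, S) = 0 (b(J, S) = -2 + 2 = 0)
I(A) = -20*A
t(D) = 0 (t(D) = 0/D = 0)
j(M, o) = 80*M (j(M, o) = (-20*(-4) + 0)*M = (80 + 0)*M = 80*M)
j(4, 1/(-1)) - 4*2*11 = 80*4 - 4*2*11 = 320 - 8*11 = 320 - 88 = 232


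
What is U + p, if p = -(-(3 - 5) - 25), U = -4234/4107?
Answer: 90227/4107 ≈ 21.969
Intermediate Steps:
U = -4234/4107 (U = -4234*1/4107 = -4234/4107 ≈ -1.0309)
p = 23 (p = -(-1*(-2) - 25) = -(2 - 25) = -1*(-23) = 23)
U + p = -4234/4107 + 23 = 90227/4107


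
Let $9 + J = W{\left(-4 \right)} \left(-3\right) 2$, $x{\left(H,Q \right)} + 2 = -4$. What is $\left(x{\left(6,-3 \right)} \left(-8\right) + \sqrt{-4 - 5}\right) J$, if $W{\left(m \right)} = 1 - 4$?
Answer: $432 + 27 i \approx 432.0 + 27.0 i$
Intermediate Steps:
$x{\left(H,Q \right)} = -6$ ($x{\left(H,Q \right)} = -2 - 4 = -6$)
$W{\left(m \right)} = -3$ ($W{\left(m \right)} = 1 - 4 = -3$)
$J = 9$ ($J = -9 + \left(-3\right) \left(-3\right) 2 = -9 + 9 \cdot 2 = -9 + 18 = 9$)
$\left(x{\left(6,-3 \right)} \left(-8\right) + \sqrt{-4 - 5}\right) J = \left(\left(-6\right) \left(-8\right) + \sqrt{-4 - 5}\right) 9 = \left(48 + \sqrt{-9}\right) 9 = \left(48 + 3 i\right) 9 = 432 + 27 i$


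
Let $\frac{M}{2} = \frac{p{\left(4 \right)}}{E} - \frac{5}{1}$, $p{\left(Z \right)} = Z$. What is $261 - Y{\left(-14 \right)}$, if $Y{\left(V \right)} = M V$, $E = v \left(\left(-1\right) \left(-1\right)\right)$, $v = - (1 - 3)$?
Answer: $177$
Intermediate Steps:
$v = 2$ ($v = \left(-1\right) \left(-2\right) = 2$)
$E = 2$ ($E = 2 \left(\left(-1\right) \left(-1\right)\right) = 2 \cdot 1 = 2$)
$M = -6$ ($M = 2 \left(\frac{4}{2} - \frac{5}{1}\right) = 2 \left(4 \cdot \frac{1}{2} - 5\right) = 2 \left(2 - 5\right) = 2 \left(-3\right) = -6$)
$Y{\left(V \right)} = - 6 V$
$261 - Y{\left(-14 \right)} = 261 - \left(-6\right) \left(-14\right) = 261 - 84 = 177$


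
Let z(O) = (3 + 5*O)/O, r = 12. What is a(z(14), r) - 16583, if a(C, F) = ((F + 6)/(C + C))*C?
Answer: -16574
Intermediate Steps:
z(O) = (3 + 5*O)/O
a(C, F) = 3 + F/2 (a(C, F) = ((6 + F)/((2*C)))*C = ((6 + F)*(1/(2*C)))*C = ((6 + F)/(2*C))*C = 3 + F/2)
a(z(14), r) - 16583 = (3 + (1/2)*12) - 16583 = (3 + 6) - 16583 = 9 - 16583 = -16574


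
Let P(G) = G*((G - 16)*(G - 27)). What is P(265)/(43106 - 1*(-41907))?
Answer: 15704430/85013 ≈ 184.73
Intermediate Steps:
P(G) = G*(-27 + G)*(-16 + G) (P(G) = G*((-16 + G)*(-27 + G)) = G*((-27 + G)*(-16 + G)) = G*(-27 + G)*(-16 + G))
P(265)/(43106 - 1*(-41907)) = (265*(432 + 265² - 43*265))/(43106 - 1*(-41907)) = (265*(432 + 70225 - 11395))/(43106 + 41907) = (265*59262)/85013 = 15704430*(1/85013) = 15704430/85013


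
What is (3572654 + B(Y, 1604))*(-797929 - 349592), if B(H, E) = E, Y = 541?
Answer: -4101536114418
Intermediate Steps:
(3572654 + B(Y, 1604))*(-797929 - 349592) = (3572654 + 1604)*(-797929 - 349592) = 3574258*(-1147521) = -4101536114418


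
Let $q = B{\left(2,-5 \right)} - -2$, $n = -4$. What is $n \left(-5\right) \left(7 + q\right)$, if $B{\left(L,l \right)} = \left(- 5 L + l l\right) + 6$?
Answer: $600$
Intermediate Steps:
$B{\left(L,l \right)} = 6 + l^{2} - 5 L$ ($B{\left(L,l \right)} = \left(- 5 L + l^{2}\right) + 6 = \left(l^{2} - 5 L\right) + 6 = 6 + l^{2} - 5 L$)
$q = 23$ ($q = \left(6 + \left(-5\right)^{2} - 10\right) - -2 = \left(6 + 25 - 10\right) + 2 = 21 + 2 = 23$)
$n \left(-5\right) \left(7 + q\right) = \left(-4\right) \left(-5\right) \left(7 + 23\right) = 20 \cdot 30 = 600$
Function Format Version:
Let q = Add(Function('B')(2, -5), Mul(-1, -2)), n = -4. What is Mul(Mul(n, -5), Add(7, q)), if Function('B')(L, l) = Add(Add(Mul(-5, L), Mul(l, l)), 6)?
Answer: 600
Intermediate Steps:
Function('B')(L, l) = Add(6, Pow(l, 2), Mul(-5, L)) (Function('B')(L, l) = Add(Add(Mul(-5, L), Pow(l, 2)), 6) = Add(Add(Pow(l, 2), Mul(-5, L)), 6) = Add(6, Pow(l, 2), Mul(-5, L)))
q = 23 (q = Add(Add(6, Pow(-5, 2), Mul(-5, 2)), Mul(-1, -2)) = Add(Add(6, 25, -10), 2) = Add(21, 2) = 23)
Mul(Mul(n, -5), Add(7, q)) = Mul(Mul(-4, -5), Add(7, 23)) = Mul(20, 30) = 600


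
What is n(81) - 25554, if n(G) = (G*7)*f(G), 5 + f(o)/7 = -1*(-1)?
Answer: -41430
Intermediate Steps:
f(o) = -28 (f(o) = -35 + 7*(-1*(-1)) = -35 + 7*1 = -35 + 7 = -28)
n(G) = -196*G (n(G) = (G*7)*(-28) = (7*G)*(-28) = -196*G)
n(81) - 25554 = -196*81 - 25554 = -15876 - 25554 = -41430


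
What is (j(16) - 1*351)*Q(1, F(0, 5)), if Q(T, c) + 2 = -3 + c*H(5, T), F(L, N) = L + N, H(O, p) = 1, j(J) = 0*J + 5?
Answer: 0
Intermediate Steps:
j(J) = 5 (j(J) = 0 + 5 = 5)
Q(T, c) = -5 + c (Q(T, c) = -2 + (-3 + c*1) = -2 + (-3 + c) = -5 + c)
(j(16) - 1*351)*Q(1, F(0, 5)) = (5 - 1*351)*(-5 + (0 + 5)) = (5 - 351)*(-5 + 5) = -346*0 = 0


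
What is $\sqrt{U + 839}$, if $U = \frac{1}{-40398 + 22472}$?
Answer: $\frac{7 \sqrt{5502152662}}{17926} \approx 28.965$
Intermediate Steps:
$U = - \frac{1}{17926}$ ($U = \frac{1}{-17926} = - \frac{1}{17926} \approx -5.5785 \cdot 10^{-5}$)
$\sqrt{U + 839} = \sqrt{- \frac{1}{17926} + 839} = \sqrt{\frac{15039913}{17926}} = \frac{7 \sqrt{5502152662}}{17926}$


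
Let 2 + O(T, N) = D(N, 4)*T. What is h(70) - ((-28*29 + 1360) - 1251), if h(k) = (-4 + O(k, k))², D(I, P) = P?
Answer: 75779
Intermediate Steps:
O(T, N) = -2 + 4*T
h(k) = (-6 + 4*k)² (h(k) = (-4 + (-2 + 4*k))² = (-6 + 4*k)²)
h(70) - ((-28*29 + 1360) - 1251) = 4*(-3 + 2*70)² - ((-28*29 + 1360) - 1251) = 4*(-3 + 140)² - ((-812 + 1360) - 1251) = 4*137² - (548 - 1251) = 4*18769 - 1*(-703) = 75076 + 703 = 75779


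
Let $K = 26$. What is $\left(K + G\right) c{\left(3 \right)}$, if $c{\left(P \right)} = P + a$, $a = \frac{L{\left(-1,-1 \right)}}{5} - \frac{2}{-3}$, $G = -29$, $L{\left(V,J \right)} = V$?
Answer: $- \frac{52}{5} \approx -10.4$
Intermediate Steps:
$a = \frac{7}{15}$ ($a = - \frac{1}{5} - \frac{2}{-3} = \left(-1\right) \frac{1}{5} - - \frac{2}{3} = - \frac{1}{5} + \frac{2}{3} = \frac{7}{15} \approx 0.46667$)
$c{\left(P \right)} = \frac{7}{15} + P$ ($c{\left(P \right)} = P + \frac{7}{15} = \frac{7}{15} + P$)
$\left(K + G\right) c{\left(3 \right)} = \left(26 - 29\right) \left(\frac{7}{15} + 3\right) = \left(-3\right) \frac{52}{15} = - \frac{52}{5}$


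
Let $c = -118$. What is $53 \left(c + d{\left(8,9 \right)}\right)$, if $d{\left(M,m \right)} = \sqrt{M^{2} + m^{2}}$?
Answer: $-6254 + 53 \sqrt{145} \approx -5615.8$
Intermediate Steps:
$53 \left(c + d{\left(8,9 \right)}\right) = 53 \left(-118 + \sqrt{8^{2} + 9^{2}}\right) = 53 \left(-118 + \sqrt{64 + 81}\right) = 53 \left(-118 + \sqrt{145}\right) = -6254 + 53 \sqrt{145}$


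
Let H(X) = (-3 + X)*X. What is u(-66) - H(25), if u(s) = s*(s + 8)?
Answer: 3278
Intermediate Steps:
u(s) = s*(8 + s)
H(X) = X*(-3 + X)
u(-66) - H(25) = -66*(8 - 66) - 25*(-3 + 25) = -66*(-58) - 25*22 = 3828 - 1*550 = 3828 - 550 = 3278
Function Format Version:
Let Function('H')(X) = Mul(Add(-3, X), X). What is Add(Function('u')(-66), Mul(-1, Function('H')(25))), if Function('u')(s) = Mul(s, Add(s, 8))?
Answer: 3278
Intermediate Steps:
Function('u')(s) = Mul(s, Add(8, s))
Function('H')(X) = Mul(X, Add(-3, X))
Add(Function('u')(-66), Mul(-1, Function('H')(25))) = Add(Mul(-66, Add(8, -66)), Mul(-1, Mul(25, Add(-3, 25)))) = Add(Mul(-66, -58), Mul(-1, Mul(25, 22))) = Add(3828, Mul(-1, 550)) = Add(3828, -550) = 3278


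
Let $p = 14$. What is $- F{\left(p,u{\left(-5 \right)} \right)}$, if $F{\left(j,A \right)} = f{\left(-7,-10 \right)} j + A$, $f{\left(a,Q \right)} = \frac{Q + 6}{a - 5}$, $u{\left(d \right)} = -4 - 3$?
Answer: $\frac{7}{3} \approx 2.3333$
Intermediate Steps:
$u{\left(d \right)} = -7$ ($u{\left(d \right)} = -4 - 3 = -7$)
$f{\left(a,Q \right)} = \frac{6 + Q}{-5 + a}$
$F{\left(j,A \right)} = A + \frac{j}{3}$ ($F{\left(j,A \right)} = \frac{6 - 10}{-5 - 7} j + A = \frac{1}{-12} \left(-4\right) j + A = \left(- \frac{1}{12}\right) \left(-4\right) j + A = \frac{j}{3} + A = A + \frac{j}{3}$)
$- F{\left(p,u{\left(-5 \right)} \right)} = - (-7 + \frac{1}{3} \cdot 14) = - (-7 + \frac{14}{3}) = \left(-1\right) \left(- \frac{7}{3}\right) = \frac{7}{3}$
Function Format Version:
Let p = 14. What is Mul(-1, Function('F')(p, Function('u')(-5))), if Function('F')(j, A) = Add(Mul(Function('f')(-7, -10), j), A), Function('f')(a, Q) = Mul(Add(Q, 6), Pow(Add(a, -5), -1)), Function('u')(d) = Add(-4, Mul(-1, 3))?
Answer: Rational(7, 3) ≈ 2.3333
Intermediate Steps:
Function('u')(d) = -7 (Function('u')(d) = Add(-4, -3) = -7)
Function('f')(a, Q) = Mul(Pow(Add(-5, a), -1), Add(6, Q)) (Function('f')(a, Q) = Mul(Add(6, Q), Pow(Add(-5, a), -1)) = Mul(Pow(Add(-5, a), -1), Add(6, Q)))
Function('F')(j, A) = Add(A, Mul(Rational(1, 3), j)) (Function('F')(j, A) = Add(Mul(Mul(Pow(Add(-5, -7), -1), Add(6, -10)), j), A) = Add(Mul(Mul(Pow(-12, -1), -4), j), A) = Add(Mul(Mul(Rational(-1, 12), -4), j), A) = Add(Mul(Rational(1, 3), j), A) = Add(A, Mul(Rational(1, 3), j)))
Mul(-1, Function('F')(p, Function('u')(-5))) = Mul(-1, Add(-7, Mul(Rational(1, 3), 14))) = Mul(-1, Add(-7, Rational(14, 3))) = Mul(-1, Rational(-7, 3)) = Rational(7, 3)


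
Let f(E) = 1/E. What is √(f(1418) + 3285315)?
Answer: √6605861719478/1418 ≈ 1812.5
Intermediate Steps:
√(f(1418) + 3285315) = √(1/1418 + 3285315) = √(4658576671/1418) = √6605861719478/1418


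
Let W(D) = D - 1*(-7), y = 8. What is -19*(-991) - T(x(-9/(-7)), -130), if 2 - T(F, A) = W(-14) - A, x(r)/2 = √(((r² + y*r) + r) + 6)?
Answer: 18950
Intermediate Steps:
W(D) = 7 + D (W(D) = D + 7 = 7 + D)
x(r) = 2*√(6 + r² + 9*r) (x(r) = 2*√(((r² + 8*r) + r) + 6) = 2*√((r² + 9*r) + 6) = 2*√(6 + r² + 9*r))
T(F, A) = 9 + A (T(F, A) = 2 - ((7 - 14) - A) = 2 - (-7 - A) = 2 + (7 + A) = 9 + A)
-19*(-991) - T(x(-9/(-7)), -130) = -19*(-991) - (9 - 130) = 18829 - 1*(-121) = 18829 + 121 = 18950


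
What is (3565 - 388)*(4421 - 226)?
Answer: 13327515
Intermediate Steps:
(3565 - 388)*(4421 - 226) = 3177*4195 = 13327515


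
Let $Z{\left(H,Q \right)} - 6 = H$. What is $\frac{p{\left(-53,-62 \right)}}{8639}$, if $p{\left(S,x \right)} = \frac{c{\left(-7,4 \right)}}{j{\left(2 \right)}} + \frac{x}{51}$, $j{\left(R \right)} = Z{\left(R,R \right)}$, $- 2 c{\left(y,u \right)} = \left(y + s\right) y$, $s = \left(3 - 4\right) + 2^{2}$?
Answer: $- \frac{605}{1762356} \approx -0.00034329$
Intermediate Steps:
$Z{\left(H,Q \right)} = 6 + H$
$s = 3$ ($s = -1 + 4 = 3$)
$c{\left(y,u \right)} = - \frac{y \left(3 + y\right)}{2}$ ($c{\left(y,u \right)} = - \frac{\left(y + 3\right) y}{2} = - \frac{\left(3 + y\right) y}{2} = - \frac{y \left(3 + y\right)}{2}$)
$j{\left(R \right)} = 6 + R$
$p{\left(S,x \right)} = - \frac{7}{4} + \frac{x}{51}$ ($p{\left(S,x \right)} = \frac{\left(- \frac{1}{2}\right) \left(-7\right) \left(3 - 7\right)}{6 + 2} + \frac{x}{51} = \frac{\left(- \frac{1}{2}\right) \left(-7\right) \left(-4\right)}{8} + x \frac{1}{51} = \left(-14\right) \frac{1}{8} + \frac{x}{51} = - \frac{7}{4} + \frac{x}{51}$)
$\frac{p{\left(-53,-62 \right)}}{8639} = \frac{- \frac{7}{4} + \frac{1}{51} \left(-62\right)}{8639} = \left(- \frac{7}{4} - \frac{62}{51}\right) \frac{1}{8639} = \left(- \frac{605}{204}\right) \frac{1}{8639} = - \frac{605}{1762356}$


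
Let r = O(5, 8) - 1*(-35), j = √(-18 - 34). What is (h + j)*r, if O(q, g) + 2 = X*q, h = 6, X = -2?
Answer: 138 + 46*I*√13 ≈ 138.0 + 165.86*I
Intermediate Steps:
j = 2*I*√13 (j = √(-52) = 2*I*√13 ≈ 7.2111*I)
O(q, g) = -2 - 2*q
r = 23 (r = (-2 - 2*5) - 1*(-35) = (-2 - 10) + 35 = -12 + 35 = 23)
(h + j)*r = (6 + 2*I*√13)*23 = 138 + 46*I*√13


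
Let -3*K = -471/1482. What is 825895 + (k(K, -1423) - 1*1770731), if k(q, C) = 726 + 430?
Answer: -943680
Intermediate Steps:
K = 157/1482 (K = -(-157)/1482 = -1/3*(-157/494) = 157/1482 ≈ 0.10594)
k(q, C) = 1156
825895 + (k(K, -1423) - 1*1770731) = 825895 + (1156 - 1*1770731) = 825895 + (1156 - 1770731) = 825895 - 1769575 = -943680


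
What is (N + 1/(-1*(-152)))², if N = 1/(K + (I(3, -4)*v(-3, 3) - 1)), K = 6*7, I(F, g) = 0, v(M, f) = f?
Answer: 37249/38837824 ≈ 0.00095909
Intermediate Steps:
K = 42
N = 1/41 (N = 1/(42 + (0*3 - 1)) = 1/(42 + (0 - 1)) = 1/(42 - 1) = 1/41 ≈ 0.024390)
(N + 1/(-1*(-152)))² = (1/41 + 1/(-1*(-152)))² = (1/41 + 1/152)² = (193/6232)² = 37249/38837824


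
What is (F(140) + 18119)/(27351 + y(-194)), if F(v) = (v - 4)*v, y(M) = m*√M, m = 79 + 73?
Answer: 1016335809/752559377 - 5648168*I*√194/752559377 ≈ 1.3505 - 0.10454*I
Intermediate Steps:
m = 152
y(M) = 152*√M
F(v) = v*(-4 + v) (F(v) = (-4 + v)*v = v*(-4 + v))
(F(140) + 18119)/(27351 + y(-194)) = (140*(-4 + 140) + 18119)/(27351 + 152*√(-194)) = (140*136 + 18119)/(27351 + 152*(I*√194)) = (19040 + 18119)/(27351 + 152*I*√194) = 37159/(27351 + 152*I*√194)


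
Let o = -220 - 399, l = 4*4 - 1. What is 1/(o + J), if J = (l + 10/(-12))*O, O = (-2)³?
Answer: -3/2197 ≈ -0.0013655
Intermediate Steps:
O = -8
l = 15 (l = 16 - 1 = 15)
o = -619
J = -340/3 (J = (15 + 10/(-12))*(-8) = (15 + 10*(-1/12))*(-8) = (15 - ⅚)*(-8) = (85/6)*(-8) = -340/3 ≈ -113.33)
1/(o + J) = 1/(-619 - 340/3) = 1/(-2197/3) = -3/2197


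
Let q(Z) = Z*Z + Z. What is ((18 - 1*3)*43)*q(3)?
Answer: 7740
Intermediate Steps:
q(Z) = Z + Z² (q(Z) = Z² + Z = Z + Z²)
((18 - 1*3)*43)*q(3) = ((18 - 1*3)*43)*(3*(1 + 3)) = ((18 - 3)*43)*(3*4) = (15*43)*12 = 645*12 = 7740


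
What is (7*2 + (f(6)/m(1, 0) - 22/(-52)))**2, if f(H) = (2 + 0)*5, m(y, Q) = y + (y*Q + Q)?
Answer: 403225/676 ≈ 596.49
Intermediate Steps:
m(y, Q) = Q + y + Q*y (m(y, Q) = y + (Q*y + Q) = y + (Q + Q*y) = Q + y + Q*y)
f(H) = 10 (f(H) = 2*5 = 10)
(7*2 + (f(6)/m(1, 0) - 22/(-52)))**2 = (7*2 + (10/(0 + 1 + 0*1) - 22/(-52)))**2 = (14 + (10/(0 + 1 + 0) - 22*(-1/52)))**2 = (14 + (10/1 + 11/26))**2 = (14 + (10*1 + 11/26))**2 = (14 + (10 + 11/26))**2 = (14 + 271/26)**2 = (635/26)**2 = 403225/676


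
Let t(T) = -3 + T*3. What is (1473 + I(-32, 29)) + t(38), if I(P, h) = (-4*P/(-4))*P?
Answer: 2608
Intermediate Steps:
I(P, h) = P**2 (I(P, h) = (-4*P*(-1)/4)*P = (-(-1)*P)*P = P*P = P**2)
t(T) = -3 + 3*T
(1473 + I(-32, 29)) + t(38) = (1473 + (-32)**2) + (-3 + 3*38) = (1473 + 1024) + (-3 + 114) = 2497 + 111 = 2608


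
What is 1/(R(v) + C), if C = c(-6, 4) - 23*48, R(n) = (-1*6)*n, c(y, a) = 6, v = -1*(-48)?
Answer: -1/1386 ≈ -0.00072150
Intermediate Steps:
v = 48
R(n) = -6*n
C = -1098 (C = 6 - 23*48 = 6 - 1104 = -1098)
1/(R(v) + C) = 1/(-6*48 - 1098) = 1/(-288 - 1098) = 1/(-1386) = -1/1386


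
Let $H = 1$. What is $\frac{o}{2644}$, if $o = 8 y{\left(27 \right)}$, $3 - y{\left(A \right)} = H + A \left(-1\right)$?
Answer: $\frac{58}{661} \approx 0.087746$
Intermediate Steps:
$y{\left(A \right)} = 2 + A$ ($y{\left(A \right)} = 3 - \left(1 + A \left(-1\right)\right) = 3 - \left(1 - A\right) = 3 + \left(-1 + A\right) = 2 + A$)
$o = 232$ ($o = 8 \left(2 + 27\right) = 8 \cdot 29 = 232$)
$\frac{o}{2644} = \frac{232}{2644} = 232 \cdot \frac{1}{2644} = \frac{58}{661}$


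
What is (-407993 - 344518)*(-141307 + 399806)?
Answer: -194523340989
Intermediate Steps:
(-407993 - 344518)*(-141307 + 399806) = -752511*258499 = -194523340989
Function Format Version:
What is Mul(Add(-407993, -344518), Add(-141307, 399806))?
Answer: -194523340989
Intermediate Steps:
Mul(Add(-407993, -344518), Add(-141307, 399806)) = Mul(-752511, 258499) = -194523340989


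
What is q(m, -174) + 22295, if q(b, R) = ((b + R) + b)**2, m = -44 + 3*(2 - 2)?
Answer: 90939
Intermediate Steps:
m = -44 (m = -44 + 3*0 = -44 + 0 = -44)
q(b, R) = (R + 2*b)**2 (q(b, R) = ((R + b) + b)**2 = (R + 2*b)**2)
q(m, -174) + 22295 = (-174 + 2*(-44))**2 + 22295 = (-174 - 88)**2 + 22295 = (-262)**2 + 22295 = 68644 + 22295 = 90939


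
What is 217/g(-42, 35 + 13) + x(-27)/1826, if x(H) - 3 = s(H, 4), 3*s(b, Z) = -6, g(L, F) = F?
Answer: 198145/43824 ≈ 4.5214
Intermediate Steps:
s(b, Z) = -2 (s(b, Z) = (⅓)*(-6) = -2)
x(H) = 1 (x(H) = 3 - 2 = 1)
217/g(-42, 35 + 13) + x(-27)/1826 = 217/(35 + 13) + 1/1826 = 217/48 + 1*(1/1826) = 217*(1/48) + 1/1826 = 217/48 + 1/1826 = 198145/43824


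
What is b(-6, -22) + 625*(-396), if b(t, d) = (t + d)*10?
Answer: -247780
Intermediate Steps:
b(t, d) = 10*d + 10*t (b(t, d) = (d + t)*10 = 10*d + 10*t)
b(-6, -22) + 625*(-396) = (10*(-22) + 10*(-6)) + 625*(-396) = (-220 - 60) - 247500 = -280 - 247500 = -247780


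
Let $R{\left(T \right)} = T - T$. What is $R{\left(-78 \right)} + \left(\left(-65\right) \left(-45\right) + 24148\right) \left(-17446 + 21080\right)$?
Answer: $98383282$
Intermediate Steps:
$R{\left(T \right)} = 0$
$R{\left(-78 \right)} + \left(\left(-65\right) \left(-45\right) + 24148\right) \left(-17446 + 21080\right) = 0 + \left(\left(-65\right) \left(-45\right) + 24148\right) \left(-17446 + 21080\right) = 0 + \left(2925 + 24148\right) 3634 = 0 + 27073 \cdot 3634 = 0 + 98383282 = 98383282$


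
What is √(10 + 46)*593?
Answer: 1186*√14 ≈ 4437.6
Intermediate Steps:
√(10 + 46)*593 = √56*593 = (2*√14)*593 = 1186*√14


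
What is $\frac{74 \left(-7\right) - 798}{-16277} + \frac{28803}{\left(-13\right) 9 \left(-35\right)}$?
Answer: $\frac{158071817}{22218105} \approx 7.1145$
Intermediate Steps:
$\frac{74 \left(-7\right) - 798}{-16277} + \frac{28803}{\left(-13\right) 9 \left(-35\right)} = \left(-518 - 798\right) \left(- \frac{1}{16277}\right) + \frac{28803}{\left(-117\right) \left(-35\right)} = \left(-1316\right) \left(- \frac{1}{16277}\right) + \frac{28803}{4095} = \frac{1316}{16277} + 28803 \cdot \frac{1}{4095} = \frac{1316}{16277} + \frac{9601}{1365} = \frac{158071817}{22218105}$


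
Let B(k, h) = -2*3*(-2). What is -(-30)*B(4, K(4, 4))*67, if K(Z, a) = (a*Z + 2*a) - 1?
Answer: 24120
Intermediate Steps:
K(Z, a) = -1 + 2*a + Z*a (K(Z, a) = (Z*a + 2*a) - 1 = (2*a + Z*a) - 1 = -1 + 2*a + Z*a)
B(k, h) = 12 (B(k, h) = -6*(-2) = 12)
-(-30)*B(4, K(4, 4))*67 = -(-30)*12*67 = -30*(-12)*67 = 360*67 = 24120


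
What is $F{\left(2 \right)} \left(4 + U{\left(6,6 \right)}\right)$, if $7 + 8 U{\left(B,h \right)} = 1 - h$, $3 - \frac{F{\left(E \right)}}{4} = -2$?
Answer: $50$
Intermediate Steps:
$F{\left(E \right)} = 20$ ($F{\left(E \right)} = 12 - -8 = 12 + 8 = 20$)
$U{\left(B,h \right)} = - \frac{3}{4} - \frac{h}{8}$ ($U{\left(B,h \right)} = - \frac{7}{8} + \frac{1 - h}{8} = - \frac{7}{8} - \left(- \frac{1}{8} + \frac{h}{8}\right) = - \frac{3}{4} - \frac{h}{8}$)
$F{\left(2 \right)} \left(4 + U{\left(6,6 \right)}\right) = 20 \left(4 - \frac{3}{2}\right) = 20 \cdot \frac{5}{2} = 50$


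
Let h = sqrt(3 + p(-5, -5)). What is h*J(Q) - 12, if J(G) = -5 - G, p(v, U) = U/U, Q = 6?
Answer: -34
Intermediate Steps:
p(v, U) = 1
h = 2 (h = sqrt(3 + 1) = sqrt(4) = 2)
h*J(Q) - 12 = 2*(-5 - 1*6) - 12 = 2*(-5 - 6) - 12 = 2*(-11) - 12 = -22 - 12 = -34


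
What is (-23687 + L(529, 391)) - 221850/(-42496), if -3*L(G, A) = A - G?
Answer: -502213043/21248 ≈ -23636.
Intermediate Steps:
L(G, A) = -A/3 + G/3 (L(G, A) = -(A - G)/3 = -A/3 + G/3)
(-23687 + L(529, 391)) - 221850/(-42496) = (-23687 + (-⅓*391 + (⅓)*529)) - 221850/(-42496) = (-23687 + (-391/3 + 529/3)) - 221850*(-1/42496) = (-23687 + 46) + 110925/21248 = -23641 + 110925/21248 = -502213043/21248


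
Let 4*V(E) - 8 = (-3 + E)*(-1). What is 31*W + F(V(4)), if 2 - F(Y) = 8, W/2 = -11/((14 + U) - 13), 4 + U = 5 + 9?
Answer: -68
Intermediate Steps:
U = 10 (U = -4 + (5 + 9) = -4 + 14 = 10)
V(E) = 11/4 - E/4 (V(E) = 2 + ((-3 + E)*(-1))/4 = 2 + (3 - E)/4 = 2 + (¾ - E/4) = 11/4 - E/4)
W = -2 (W = 2*(-11/((14 + 10) - 13)) = 2*(-11/(24 - 13)) = 2*(-11/11) = 2*(-11*1/11) = 2*(-1) = -2)
F(Y) = -6 (F(Y) = 2 - 1*8 = 2 - 8 = -6)
31*W + F(V(4)) = 31*(-2) - 6 = -62 - 6 = -68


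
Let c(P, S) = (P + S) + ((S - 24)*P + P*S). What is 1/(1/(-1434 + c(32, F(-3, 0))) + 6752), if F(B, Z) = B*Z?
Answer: 2170/14651839 ≈ 0.00014810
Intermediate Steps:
c(P, S) = P + S + P*S + P*(-24 + S) (c(P, S) = (P + S) + ((-24 + S)*P + P*S) = (P + S) + (P*(-24 + S) + P*S) = (P + S) + (P*S + P*(-24 + S)) = P + S + P*S + P*(-24 + S))
1/(1/(-1434 + c(32, F(-3, 0))) + 6752) = 1/(1/(-1434 + (-3*0 - 23*32 + 2*32*(-3*0))) + 6752) = 1/(1/(-1434 + (0 - 736 + 2*32*0)) + 6752) = 1/(1/(-1434 + (0 - 736 + 0)) + 6752) = 1/(1/(-1434 - 736) + 6752) = 1/(1/(-2170) + 6752) = 1/(-1/2170 + 6752) = 1/(14651839/2170) = 2170/14651839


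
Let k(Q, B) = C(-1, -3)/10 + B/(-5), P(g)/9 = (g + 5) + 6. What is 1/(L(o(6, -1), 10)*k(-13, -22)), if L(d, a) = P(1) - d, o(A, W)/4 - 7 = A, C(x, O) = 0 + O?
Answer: 5/1148 ≈ 0.0043554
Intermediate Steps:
C(x, O) = O
o(A, W) = 28 + 4*A
P(g) = 99 + 9*g (P(g) = 9*((g + 5) + 6) = 9*((5 + g) + 6) = 9*(11 + g) = 99 + 9*g)
k(Q, B) = -3/10 - B/5 (k(Q, B) = -3/10 + B/(-5) = -3*1/10 + B*(-1/5) = -3/10 - B/5)
L(d, a) = 108 - d (L(d, a) = (99 + 9*1) - d = (99 + 9) - d = 108 - d)
1/(L(o(6, -1), 10)*k(-13, -22)) = 1/((108 - (28 + 4*6))*(-3/10 - 1/5*(-22))) = 1/((108 - (28 + 24))*(-3/10 + 22/5)) = 1/((108 - 1*52)*(41/10)) = 1/((108 - 52)*(41/10)) = 1/(56*(41/10)) = 1/(1148/5) = 5/1148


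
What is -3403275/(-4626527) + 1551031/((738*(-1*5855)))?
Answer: 7529630442913/19991176901730 ≈ 0.37665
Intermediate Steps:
-3403275/(-4626527) + 1551031/((738*(-1*5855))) = -3403275*(-1/4626527) + 1551031/((738*(-5855))) = 3403275/4626527 + 1551031/(-4320990) = 3403275/4626527 + 1551031*(-1/4320990) = 3403275/4626527 - 1551031/4320990 = 7529630442913/19991176901730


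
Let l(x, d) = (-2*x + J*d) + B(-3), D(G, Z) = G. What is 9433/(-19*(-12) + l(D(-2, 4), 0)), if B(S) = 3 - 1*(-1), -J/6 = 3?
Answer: 9433/236 ≈ 39.970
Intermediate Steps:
J = -18 (J = -6*3 = -18)
B(S) = 4 (B(S) = 3 + 1 = 4)
l(x, d) = 4 - 18*d - 2*x (l(x, d) = (-2*x - 18*d) + 4 = (-18*d - 2*x) + 4 = 4 - 18*d - 2*x)
9433/(-19*(-12) + l(D(-2, 4), 0)) = 9433/(-19*(-12) + (4 - 18*0 - 2*(-2))) = 9433/(228 + (4 + 0 + 4)) = 9433/(228 + 8) = 9433/236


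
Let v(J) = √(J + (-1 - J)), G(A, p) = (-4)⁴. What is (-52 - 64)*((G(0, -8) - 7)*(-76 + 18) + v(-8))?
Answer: 1675272 - 116*I ≈ 1.6753e+6 - 116.0*I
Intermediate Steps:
G(A, p) = 256
v(J) = I (v(J) = √(-1) = I)
(-52 - 64)*((G(0, -8) - 7)*(-76 + 18) + v(-8)) = (-52 - 64)*((256 - 7)*(-76 + 18) + I) = -116*(249*(-58) + I) = -116*(-14442 + I) = 1675272 - 116*I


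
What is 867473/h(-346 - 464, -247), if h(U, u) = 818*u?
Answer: -867473/202046 ≈ -4.2934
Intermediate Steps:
867473/h(-346 - 464, -247) = 867473/((818*(-247))) = 867473/(-202046) = 867473*(-1/202046) = -867473/202046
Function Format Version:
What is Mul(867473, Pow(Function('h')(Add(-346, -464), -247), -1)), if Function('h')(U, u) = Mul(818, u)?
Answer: Rational(-867473, 202046) ≈ -4.2934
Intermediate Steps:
Mul(867473, Pow(Function('h')(Add(-346, -464), -247), -1)) = Mul(867473, Pow(Mul(818, -247), -1)) = Mul(867473, Pow(-202046, -1)) = Mul(867473, Rational(-1, 202046)) = Rational(-867473, 202046)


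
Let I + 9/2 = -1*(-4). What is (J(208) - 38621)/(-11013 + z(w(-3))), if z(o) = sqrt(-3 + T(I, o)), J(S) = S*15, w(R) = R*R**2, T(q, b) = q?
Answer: 781945026/242572345 + 35501*I*sqrt(14)/242572345 ≈ 3.2236 + 0.0005476*I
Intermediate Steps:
I = -1/2 (I = -9/2 - 1*(-4) = -9/2 + 4 = -1/2 ≈ -0.50000)
w(R) = R**3
J(S) = 15*S
z(o) = I*sqrt(14)/2 (z(o) = sqrt(-3 - 1/2) = sqrt(-7/2) = I*sqrt(14)/2)
(J(208) - 38621)/(-11013 + z(w(-3))) = (15*208 - 38621)/(-11013 + I*sqrt(14)/2) = (3120 - 38621)/(-11013 + I*sqrt(14)/2) = -35501/(-11013 + I*sqrt(14)/2)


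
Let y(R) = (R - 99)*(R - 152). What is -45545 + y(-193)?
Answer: 55195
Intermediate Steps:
y(R) = (-152 + R)*(-99 + R) (y(R) = (-99 + R)*(-152 + R) = (-152 + R)*(-99 + R))
-45545 + y(-193) = -45545 + (15048 + (-193)² - 251*(-193)) = -45545 + (15048 + 37249 + 48443) = -45545 + 100740 = 55195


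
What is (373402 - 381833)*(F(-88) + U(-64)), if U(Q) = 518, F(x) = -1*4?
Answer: -4333534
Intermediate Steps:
F(x) = -4
(373402 - 381833)*(F(-88) + U(-64)) = (373402 - 381833)*(-4 + 518) = -8431*514 = -4333534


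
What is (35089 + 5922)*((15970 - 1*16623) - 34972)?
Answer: -1461016875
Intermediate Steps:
(35089 + 5922)*((15970 - 1*16623) - 34972) = 41011*((15970 - 16623) - 34972) = 41011*(-653 - 34972) = 41011*(-35625) = -1461016875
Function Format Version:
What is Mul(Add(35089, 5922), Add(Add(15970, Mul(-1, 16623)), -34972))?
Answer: -1461016875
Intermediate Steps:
Mul(Add(35089, 5922), Add(Add(15970, Mul(-1, 16623)), -34972)) = Mul(41011, Add(Add(15970, -16623), -34972)) = Mul(41011, Add(-653, -34972)) = Mul(41011, -35625) = -1461016875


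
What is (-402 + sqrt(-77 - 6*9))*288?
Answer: -115776 + 288*I*sqrt(131) ≈ -1.1578e+5 + 3296.3*I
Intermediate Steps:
(-402 + sqrt(-77 - 6*9))*288 = (-402 + sqrt(-77 - 54))*288 = (-402 + sqrt(-131))*288 = (-402 + I*sqrt(131))*288 = -115776 + 288*I*sqrt(131)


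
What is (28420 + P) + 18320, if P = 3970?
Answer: 50710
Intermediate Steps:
(28420 + P) + 18320 = (28420 + 3970) + 18320 = 32390 + 18320 = 50710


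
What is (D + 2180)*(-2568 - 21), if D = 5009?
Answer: -18612321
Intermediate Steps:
(D + 2180)*(-2568 - 21) = (5009 + 2180)*(-2568 - 21) = 7189*(-2589) = -18612321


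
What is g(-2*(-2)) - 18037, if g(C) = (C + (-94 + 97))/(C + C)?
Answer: -144289/8 ≈ -18036.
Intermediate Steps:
g(C) = (3 + C)/(2*C) (g(C) = (C + 3)/((2*C)) = (3 + C)*(1/(2*C)) = (3 + C)/(2*C))
g(-2*(-2)) - 18037 = (3 - 2*(-2))/(2*((-2*(-2)))) - 18037 = (½)*(3 + 4)/4 - 18037 = (½)*(¼)*7 - 18037 = 7/8 - 18037 = -144289/8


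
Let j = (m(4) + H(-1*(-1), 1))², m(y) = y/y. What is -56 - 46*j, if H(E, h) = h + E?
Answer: -470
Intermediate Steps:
m(y) = 1
H(E, h) = E + h
j = 9 (j = (1 + (-1*(-1) + 1))² = (1 + (1 + 1))² = (1 + 2)² = 3² = 9)
-56 - 46*j = -56 - 46*9 = -56 - 414 = -470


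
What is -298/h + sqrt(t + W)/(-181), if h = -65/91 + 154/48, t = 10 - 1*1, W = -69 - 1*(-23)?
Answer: -50064/419 - I*sqrt(37)/181 ≈ -119.48 - 0.033606*I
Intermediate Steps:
W = -46 (W = -69 + 23 = -46)
t = 9 (t = 10 - 1 = 9)
h = 419/168 (h = -65*1/91 + 154*(1/48) = -5/7 + 77/24 = 419/168 ≈ 2.4940)
-298/h + sqrt(t + W)/(-181) = -298/419/168 + sqrt(9 - 46)/(-181) = -298*168/419 + sqrt(-37)*(-1/181) = -50064/419 + (I*sqrt(37))*(-1/181) = -50064/419 - I*sqrt(37)/181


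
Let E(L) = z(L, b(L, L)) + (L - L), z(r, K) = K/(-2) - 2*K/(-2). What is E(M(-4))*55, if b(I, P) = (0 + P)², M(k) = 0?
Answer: 0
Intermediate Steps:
b(I, P) = P²
z(r, K) = K/2 (z(r, K) = K*(-½) - 2*K*(-½) = -K/2 + K = K/2)
E(L) = L²/2 (E(L) = L²/2 + (L - L) = L²/2 + 0 = L²/2)
E(M(-4))*55 = ((½)*0²)*55 = ((½)*0)*55 = 0*55 = 0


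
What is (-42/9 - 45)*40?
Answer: -5960/3 ≈ -1986.7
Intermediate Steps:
(-42/9 - 45)*40 = (-42*⅑ - 45)*40 = (-14/3 - 45)*40 = -149/3*40 = -5960/3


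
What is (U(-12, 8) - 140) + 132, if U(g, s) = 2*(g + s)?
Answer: -16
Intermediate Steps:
U(g, s) = 2*g + 2*s
(U(-12, 8) - 140) + 132 = ((2*(-12) + 2*8) - 140) + 132 = ((-24 + 16) - 140) + 132 = (-8 - 140) + 132 = -148 + 132 = -16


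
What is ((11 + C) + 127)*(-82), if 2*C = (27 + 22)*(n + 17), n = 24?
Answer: -93685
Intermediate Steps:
C = 2009/2 (C = ((27 + 22)*(24 + 17))/2 = (49*41)/2 = (1/2)*2009 = 2009/2 ≈ 1004.5)
((11 + C) + 127)*(-82) = ((11 + 2009/2) + 127)*(-82) = (2031/2 + 127)*(-82) = (2285/2)*(-82) = -93685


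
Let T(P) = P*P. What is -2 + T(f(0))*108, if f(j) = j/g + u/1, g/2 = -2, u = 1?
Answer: 106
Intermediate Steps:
g = -4 (g = 2*(-2) = -4)
f(j) = 1 - j/4 (f(j) = j/(-4) + 1/1 = j*(-¼) + 1*1 = -j/4 + 1 = 1 - j/4)
T(P) = P²
-2 + T(f(0))*108 = -2 + (1 - ¼*0)²*108 = -2 + (1 + 0)²*108 = -2 + 1²*108 = -2 + 1*108 = -2 + 108 = 106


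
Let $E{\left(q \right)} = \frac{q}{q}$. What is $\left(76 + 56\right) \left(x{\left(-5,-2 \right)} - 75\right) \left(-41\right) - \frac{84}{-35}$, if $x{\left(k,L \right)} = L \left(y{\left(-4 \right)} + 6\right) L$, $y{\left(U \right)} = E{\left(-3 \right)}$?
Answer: $\frac{1271832}{5} \approx 2.5437 \cdot 10^{5}$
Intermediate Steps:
$E{\left(q \right)} = 1$
$y{\left(U \right)} = 1$
$x{\left(k,L \right)} = 7 L^{2}$ ($x{\left(k,L \right)} = L \left(1 + 6\right) L = L 7 L = 7 L^{2}$)
$\left(76 + 56\right) \left(x{\left(-5,-2 \right)} - 75\right) \left(-41\right) - \frac{84}{-35} = \left(76 + 56\right) \left(7 \left(-2\right)^{2} - 75\right) \left(-41\right) - \frac{84}{-35} = 132 \left(7 \cdot 4 - 75\right) \left(-41\right) - - \frac{12}{5} = 132 \left(28 - 75\right) \left(-41\right) + \frac{12}{5} = 132 \left(-47\right) \left(-41\right) + \frac{12}{5} = \left(-6204\right) \left(-41\right) + \frac{12}{5} = 254364 + \frac{12}{5} = \frac{1271832}{5}$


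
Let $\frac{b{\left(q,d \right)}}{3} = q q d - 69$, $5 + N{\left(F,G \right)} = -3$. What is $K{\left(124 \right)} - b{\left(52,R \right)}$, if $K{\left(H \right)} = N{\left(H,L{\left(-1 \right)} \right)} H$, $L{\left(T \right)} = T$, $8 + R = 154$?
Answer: $-1185137$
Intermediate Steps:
$R = 146$ ($R = -8 + 154 = 146$)
$N{\left(F,G \right)} = -8$ ($N{\left(F,G \right)} = -5 - 3 = -8$)
$b{\left(q,d \right)} = -207 + 3 d q^{2}$ ($b{\left(q,d \right)} = 3 \left(q q d - 69\right) = 3 \left(q^{2} d - 69\right) = 3 \left(d q^{2} - 69\right) = 3 \left(-69 + d q^{2}\right) = -207 + 3 d q^{2}$)
$K{\left(H \right)} = - 8 H$
$K{\left(124 \right)} - b{\left(52,R \right)} = \left(-8\right) 124 - \left(-207 + 3 \cdot 146 \cdot 52^{2}\right) = -992 - \left(-207 + 3 \cdot 146 \cdot 2704\right) = -992 - \left(-207 + 1184352\right) = -992 - 1184145 = -1185137$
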